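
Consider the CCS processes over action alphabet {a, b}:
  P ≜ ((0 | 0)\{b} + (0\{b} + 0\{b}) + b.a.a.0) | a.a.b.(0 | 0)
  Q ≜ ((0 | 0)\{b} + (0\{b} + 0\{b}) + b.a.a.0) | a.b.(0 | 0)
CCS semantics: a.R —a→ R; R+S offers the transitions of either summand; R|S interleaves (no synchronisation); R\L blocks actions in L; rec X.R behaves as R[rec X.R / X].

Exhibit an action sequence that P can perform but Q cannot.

aa

Reachable graph of P (16 states):
  s0 = ((0 | 0)\{b} + (0\{b} + 0\{b}) + b.a.a.0) | a.a.b.(0 | 0) ⊢ ··a··> s1, ··b··> s2
  s1 = ((0 | 0)\{b} + (0\{b} + 0\{b}) + b.a.a.0) | a.b.(0 | 0) ⊢ ··a··> s3, ··b··> s4
  s2 = a.a.0 | a.a.b.(0 | 0) ⊢ ··a··> s4, ··a··> s5
  s3 = ((0 | 0)\{b} + (0\{b} + 0\{b}) + b.a.a.0) | b.(0 | 0) ⊢ ··b··> s6, ··b··> s7
  s4 = a.a.0 | a.b.(0 | 0) ⊢ ··a··> s7, ··a··> s8
  s5 = a.0 | a.a.b.(0 | 0) ⊢ ··a··> s8, ··a··> s9
  s6 = ((0 | 0)\{b} + (0\{b} + 0\{b}) + b.a.a.0) | (0 | 0) ⊢ ··b··> s10
  s7 = a.a.0 | b.(0 | 0) ⊢ ··a··> s11, ··b··> s10
  s8 = a.0 | a.b.(0 | 0) ⊢ ··a··> s11, ··a··> s12
  s9 = 0 | a.a.b.(0 | 0) ⊢ ··a··> s12
  s10 = a.a.0 | (0 | 0) ⊢ ··a··> s13
  s11 = a.0 | b.(0 | 0) ⊢ ··a··> s14, ··b··> s13
  s12 = 0 | a.b.(0 | 0) ⊢ ··a··> s14
  s13 = a.0 | (0 | 0) ⊢ ··a··> s15
  s14 = 0 | b.(0 | 0) ⊢ ··b··> s15
  s15 = 0 | (0 | 0) ⊢ (no moves)
Reachable graph of Q (12 states):
  t0 = ((0 | 0)\{b} + (0\{b} + 0\{b}) + b.a.a.0) | a.b.(0 | 0) ⊢ ··a··> t1, ··b··> t2
  t1 = ((0 | 0)\{b} + (0\{b} + 0\{b}) + b.a.a.0) | b.(0 | 0) ⊢ ··b··> t3, ··b··> t4
  t2 = a.a.0 | a.b.(0 | 0) ⊢ ··a··> t4, ··a··> t5
  t3 = ((0 | 0)\{b} + (0\{b} + 0\{b}) + b.a.a.0) | (0 | 0) ⊢ ··b··> t6
  t4 = a.a.0 | b.(0 | 0) ⊢ ··a··> t7, ··b··> t6
  t5 = a.0 | a.b.(0 | 0) ⊢ ··a··> t7, ··a··> t8
  t6 = a.a.0 | (0 | 0) ⊢ ··a··> t9
  t7 = a.0 | b.(0 | 0) ⊢ ··a··> t10, ··b··> t9
  t8 = 0 | a.b.(0 | 0) ⊢ ··a··> t10
  t9 = a.0 | (0 | 0) ⊢ ··a··> t11
  t10 = 0 | b.(0 | 0) ⊢ ··b··> t11
  t11 = 0 | (0 | 0) ⊢ (no moves)
Run σ = ⟨aa⟩ on P: start {s0}
  [1] a ⇒ {s1}
  [2] a ⇒ {s3}
  P completes σ.
Run σ = ⟨aa⟩ on Q: start {t0}
  [1] a ⇒ {t1}
  [2] a ⇒ no successor for Q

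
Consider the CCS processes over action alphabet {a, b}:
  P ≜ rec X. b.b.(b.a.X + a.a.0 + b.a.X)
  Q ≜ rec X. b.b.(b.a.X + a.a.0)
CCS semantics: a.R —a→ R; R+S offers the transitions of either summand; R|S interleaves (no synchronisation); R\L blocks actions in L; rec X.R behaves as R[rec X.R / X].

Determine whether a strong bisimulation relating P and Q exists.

P ~ Q

Reachable graph of P (6 states):
  s0 = rec X. b.b.(b.a.X + a.a.0 + b.a.X) → --b--▸ s1
  s1 = b.(b.a.(rec X. b.b.(b.a.X + a.a.0 + b.a.X)) + a.a.0 + b.a.(rec X. b.b.(b.a.X + a.a.0 + b.a.X))) → --b--▸ s2
  s2 = b.a.(rec X. b.b.(b.a.X + a.a.0 + b.a.X)) + a.a.0 + b.a.(rec X. b.b.(b.a.X + a.a.0 + b.a.X)) → --a--▸ s3, --b--▸ s4
  s3 = a.0 → --a--▸ s5
  s4 = a.(rec X. b.b.(b.a.X + a.a.0 + b.a.X)) → --a--▸ s0
  s5 = 0 → stopped
Reachable graph of Q (6 states):
  t0 = rec X. b.b.(b.a.X + a.a.0) → --b--▸ t1
  t1 = b.(b.a.(rec X. b.b.(b.a.X + a.a.0)) + a.a.0) → --b--▸ t2
  t2 = b.a.(rec X. b.b.(b.a.X + a.a.0)) + a.a.0 → --a--▸ t3, --b--▸ t4
  t3 = a.0 → --a--▸ t5
  t4 = a.(rec X. b.b.(b.a.X + a.a.0)) → --a--▸ t0
  t5 = 0 → stopped
Bisimilarity quotient blocks:
  B0 = {s0, t0}
  B1 = {s1, t1}
  B2 = {s2, t2}
  B3 = {s4, t4}
  B4 = {s3, t3}
  B5 = {s5, t5}
s0 ∈ B0, t0 ∈ B0 → same block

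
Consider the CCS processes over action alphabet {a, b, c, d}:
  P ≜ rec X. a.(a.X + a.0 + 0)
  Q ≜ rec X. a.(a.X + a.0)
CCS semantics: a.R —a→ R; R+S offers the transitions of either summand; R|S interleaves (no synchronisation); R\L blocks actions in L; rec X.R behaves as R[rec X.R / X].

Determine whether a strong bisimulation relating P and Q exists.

P's transition system — 3 states:
  p0 = rec X. a.(a.X + a.0 + 0) has moves ··a··> p1
  p1 = a.(rec X. a.(a.X + a.0 + 0)) + a.0 + 0 has moves ··a··> p0, ··a··> p2
  p2 = 0 has moves ∅
Q's transition system — 3 states:
  q0 = rec X. a.(a.X + a.0) has moves ··a··> q1
  q1 = a.(rec X. a.(a.X + a.0)) + a.0 has moves ··a··> q0, ··a··> q2
  q2 = 0 has moves ∅
Coarsest stable partition (strong bisimilarity classes):
  B0 = {p0, q0}
  B1 = {p1, q1}
  B2 = {p2, q2}
p0 ∈ B0, q0 ∈ B0 → same block

bisimilar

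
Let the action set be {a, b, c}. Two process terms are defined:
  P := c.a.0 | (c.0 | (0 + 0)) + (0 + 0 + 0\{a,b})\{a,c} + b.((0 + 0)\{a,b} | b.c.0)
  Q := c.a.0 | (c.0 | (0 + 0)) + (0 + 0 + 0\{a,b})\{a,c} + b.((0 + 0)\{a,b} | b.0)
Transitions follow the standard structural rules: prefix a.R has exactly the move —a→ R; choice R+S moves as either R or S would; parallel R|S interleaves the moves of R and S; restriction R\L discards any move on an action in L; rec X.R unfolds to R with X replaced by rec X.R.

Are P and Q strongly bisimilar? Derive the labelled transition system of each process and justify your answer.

P's transition system — 9 states:
  p0 = c.a.0 | (c.0 | (0 + 0)) + (0 + 0 + 0\{a,b})\{a,c} + b.((0 + 0)\{a,b} | b.c.0) :: —b→ p1, —c→ p2, —c→ p3
  p1 = (0 + 0)\{a,b} | b.c.0 :: —b→ p4
  p2 = a.0 | (c.0 | (0 + 0)) :: —a→ p5, —c→ p6
  p3 = c.a.0 | (0 | (0 + 0)) :: —c→ p6
  p4 = (0 + 0)\{a,b} | c.0 :: —c→ p7
  p5 = 0 | (c.0 | (0 + 0)) :: —c→ p8
  p6 = a.0 | (0 | (0 + 0)) :: —a→ p8
  p7 = (0 + 0)\{a,b} | 0 :: ∅
  p8 = 0 | (0 | (0 + 0)) :: ∅
Q's transition system — 8 states:
  q0 = c.a.0 | (c.0 | (0 + 0)) + (0 + 0 + 0\{a,b})\{a,c} + b.((0 + 0)\{a,b} | b.0) :: —b→ q1, —c→ q2, —c→ q3
  q1 = (0 + 0)\{a,b} | b.0 :: —b→ q4
  q2 = a.0 | (c.0 | (0 + 0)) :: —a→ q5, —c→ q6
  q3 = c.a.0 | (0 | (0 + 0)) :: —c→ q6
  q4 = (0 + 0)\{a,b} | 0 :: ∅
  q5 = 0 | (c.0 | (0 + 0)) :: —c→ q7
  q6 = a.0 | (0 | (0 + 0)) :: —a→ q7
  q7 = 0 | (0 | (0 + 0)) :: ∅
Coarsest stable partition (strong bisimilarity classes):
  B0 = {p0}
  B1 = {p2, q2}
  B2 = {p6, q6}
  B3 = {p7, p8, q4, q7}
  B4 = {p4, p5, q5}
  B5 = {p3, q3}
  B6 = {p1}
  B7 = {q0}
  B8 = {q1}
p0 ∈ B0, q0 ∈ B7 → different blocks

P ≁ Q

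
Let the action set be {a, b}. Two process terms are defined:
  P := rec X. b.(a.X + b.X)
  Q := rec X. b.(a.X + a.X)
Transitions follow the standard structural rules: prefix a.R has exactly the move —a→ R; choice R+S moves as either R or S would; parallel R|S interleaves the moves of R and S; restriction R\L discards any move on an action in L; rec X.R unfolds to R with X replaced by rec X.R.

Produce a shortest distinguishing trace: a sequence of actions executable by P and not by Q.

bb

P's transition system — 2 states:
  m0 = rec X. b.(a.X + b.X) has moves -b-> m1
  m1 = a.(rec X. b.(a.X + b.X)) + b.(rec X. b.(a.X + b.X)) has moves -a-> m0, -b-> m0
Q's transition system — 2 states:
  n0 = rec X. b.(a.X + a.X) has moves -b-> n1
  n1 = a.(rec X. b.(a.X + a.X)) + a.(rec X. b.(a.X + a.X)) has moves -a-> n0
Run σ = ⟨bb⟩ on P: start {m0}
  step 1 (b): {m1}
  step 2 (b): {m0}
  ✓ P
Run σ = ⟨bb⟩ on Q: start {n0}
  step 1 (b): {n1}
  step 2 (b): no successor for Q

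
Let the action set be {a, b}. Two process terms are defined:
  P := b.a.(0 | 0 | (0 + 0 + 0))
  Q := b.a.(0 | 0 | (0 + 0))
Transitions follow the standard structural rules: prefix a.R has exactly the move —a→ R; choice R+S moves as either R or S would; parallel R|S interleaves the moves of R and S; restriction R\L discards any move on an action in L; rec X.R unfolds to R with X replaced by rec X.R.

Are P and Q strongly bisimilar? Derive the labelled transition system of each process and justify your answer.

Reachable graph of P (3 states):
  p0 = b.a.(0 | 0 | (0 + 0 + 0)) :: --b--▸ p1
  p1 = a.(0 | 0 | (0 + 0 + 0)) :: --a--▸ p2
  p2 = 0 | 0 | (0 + 0 + 0) :: ·
Reachable graph of Q (3 states):
  q0 = b.a.(0 | 0 | (0 + 0)) :: --b--▸ q1
  q1 = a.(0 | 0 | (0 + 0)) :: --a--▸ q2
  q2 = 0 | 0 | (0 + 0) :: ·
Coarsest stable partition (strong bisimilarity classes):
  B0 = {p0, q0}
  B1 = {p1, q1}
  B2 = {p2, q2}
p0 ∈ B0, q0 ∈ B0 → same block

bisimilar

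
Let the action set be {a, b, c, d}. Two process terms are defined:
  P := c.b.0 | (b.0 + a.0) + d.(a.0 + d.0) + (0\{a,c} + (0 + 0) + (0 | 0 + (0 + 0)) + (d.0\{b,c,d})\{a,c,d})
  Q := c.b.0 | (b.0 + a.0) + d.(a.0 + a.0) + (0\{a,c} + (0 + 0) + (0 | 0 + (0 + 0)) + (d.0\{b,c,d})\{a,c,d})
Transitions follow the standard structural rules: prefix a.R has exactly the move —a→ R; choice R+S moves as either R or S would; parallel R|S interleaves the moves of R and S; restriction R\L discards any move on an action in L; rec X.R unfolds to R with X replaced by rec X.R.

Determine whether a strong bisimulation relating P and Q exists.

P ≁ Q

LTS(P): 8 reachable states
  u0 = c.b.0 | (b.0 + a.0) + d.(a.0 + d.0) + (0\{a,c} + (0 + 0) + (0 | 0 + (0 + 0)) + (d.0\{b,c,d})\{a,c,d}) ⊢ -a-> u1, -b-> u1, -c-> u2, -d-> u3
  u1 = c.b.0 | 0 ⊢ -c-> u4
  u2 = b.0 | (b.0 + a.0) ⊢ -a-> u4, -b-> u4, -b-> u5
  u3 = a.0 + d.0 ⊢ -a-> u6, -d-> u6
  u4 = b.0 | 0 ⊢ -b-> u7
  u5 = 0 | (b.0 + a.0) ⊢ -a-> u7, -b-> u7
  u6 = 0 ⊢ deadlocked
  u7 = 0 | 0 ⊢ deadlocked
LTS(Q): 8 reachable states
  v0 = c.b.0 | (b.0 + a.0) + d.(a.0 + a.0) + (0\{a,c} + (0 + 0) + (0 | 0 + (0 + 0)) + (d.0\{b,c,d})\{a,c,d}) ⊢ -a-> v1, -b-> v1, -c-> v2, -d-> v3
  v1 = c.b.0 | 0 ⊢ -c-> v4
  v2 = b.0 | (b.0 + a.0) ⊢ -a-> v4, -b-> v4, -b-> v5
  v3 = a.0 + a.0 ⊢ -a-> v6
  v4 = b.0 | 0 ⊢ -b-> v7
  v5 = 0 | (b.0 + a.0) ⊢ -a-> v7, -b-> v7
  v6 = 0 ⊢ deadlocked
  v7 = 0 | 0 ⊢ deadlocked
Coarsest stable partition (strong bisimilarity classes):
  B0 = {u0}
  B1 = {u1, v1}
  B2 = {u4, v4}
  B3 = {u6, u7, v6, v7}
  B4 = {u3}
  B5 = {u2, v2}
  B6 = {u5, v5}
  B7 = {v0}
  B8 = {v3}
u0 ∈ B0, v0 ∈ B7 → different blocks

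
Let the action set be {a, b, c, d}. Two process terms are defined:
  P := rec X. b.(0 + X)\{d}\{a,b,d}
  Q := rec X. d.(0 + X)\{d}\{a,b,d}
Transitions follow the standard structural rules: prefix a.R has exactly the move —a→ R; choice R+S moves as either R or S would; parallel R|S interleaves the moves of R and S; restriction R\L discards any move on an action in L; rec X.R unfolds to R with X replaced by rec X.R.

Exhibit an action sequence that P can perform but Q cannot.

Reachable graph of P (2 states):
  s0 = rec X. b.(0 + X)\{d}\{a,b,d} → ··b··> s1
  s1 = (0 + (rec X. b.(0 + X)\{d}\{a,b,d}))\{d}\{a,b,d} → ∅
Reachable graph of Q (2 states):
  t0 = rec X. d.(0 + X)\{d}\{a,b,d} → ··d··> t1
  t1 = (0 + (rec X. d.(0 + X)\{d}\{a,b,d}))\{d}\{a,b,d} → ∅
Run σ = ⟨b⟩ on P: start {s0}
  [1] b ⇒ {s1}
  P completes σ.
Run σ = ⟨b⟩ on Q: start {t0}
  [1] b ⇒ no successor for Q

b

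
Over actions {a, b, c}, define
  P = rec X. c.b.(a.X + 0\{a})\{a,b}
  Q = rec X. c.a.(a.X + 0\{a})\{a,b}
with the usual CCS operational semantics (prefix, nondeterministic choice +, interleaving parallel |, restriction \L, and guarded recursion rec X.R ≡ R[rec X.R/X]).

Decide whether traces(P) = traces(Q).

LTS(P): 3 reachable states
  m0 = rec X. c.b.(a.X + 0\{a})\{a,b} | ··c··> m1
  m1 = b.(a.(rec X. c.b.(a.X + 0\{a})\{a,b}) + 0\{a})\{a,b} | ··b··> m2
  m2 = (a.(rec X. c.b.(a.X + 0\{a})\{a,b}) + 0\{a})\{a,b} | ∅
LTS(Q): 3 reachable states
  n0 = rec X. c.a.(a.X + 0\{a})\{a,b} | ··c··> n1
  n1 = a.(a.(rec X. c.a.(a.X + 0\{a})\{a,b}) + 0\{a})\{a,b} | ··a··> n2
  n2 = (a.(rec X. c.a.(a.X + 0\{a})\{a,b}) + 0\{a})\{a,b} | ∅
Executing cb from P (initial set {m0}):
  [1] c ⇒ {m1}
  [2] b ⇒ {m2}
  — P admits the full trace.
Executing cb from Q (initial set {n0}):
  [1] c ⇒ {n1}
  [2] b ⇒ ∅  — Q cannot continue

trace-distinct — witness ⟨cb⟩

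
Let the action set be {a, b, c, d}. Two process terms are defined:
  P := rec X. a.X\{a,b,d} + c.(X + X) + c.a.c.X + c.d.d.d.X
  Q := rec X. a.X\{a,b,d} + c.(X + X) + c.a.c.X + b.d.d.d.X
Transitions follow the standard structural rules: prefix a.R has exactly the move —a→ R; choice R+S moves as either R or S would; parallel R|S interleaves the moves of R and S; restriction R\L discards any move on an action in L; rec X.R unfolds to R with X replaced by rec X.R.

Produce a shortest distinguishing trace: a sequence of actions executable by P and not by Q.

cd

Reachable graph of P (11 states):
  m0 = rec X. a.X\{a,b,d} + c.(X + X) + c.a.c.X + c.d.d.d.X has moves =a=> m1, =c=> m2, =c=> m3, =c=> m4
  m1 = (rec X. a.X\{a,b,d} + c.(X + X) + c.a.c.X + c.d.d.d.X)\{a,b,d} has moves =c=> m5, =c=> m6, =c=> m7
  m2 = (rec X. a.X\{a,b,d} + c.(X + X) + c.a.c.X + c.d.d.d.X) + (rec X. a.X\{a,b,d} + c.(X + X) + c.a.c.X + c.d.d.d.X) has moves =a=> m1, =c=> m2, =c=> m3, =c=> m4
  m3 = a.c.(rec X. a.X\{a,b,d} + c.(X + X) + c.a.c.X + c.d.d.d.X) has moves =a=> m8
  m4 = d.d.d.(rec X. a.X\{a,b,d} + c.(X + X) + c.a.c.X + c.d.d.d.X) has moves =d=> m9
  m5 = ((rec X. a.X\{a,b,d} + c.(X + X) + c.a.c.X + c.d.d.d.X) + (rec X. a.X\{a,b,d} + c.(X + X) + c.a.c.X + c.d.d.d.X))\{a,b,d} has moves =c=> m5, =c=> m6, =c=> m7
  m6 = (a.c.(rec X. a.X\{a,b,d} + c.(X + X) + c.a.c.X + c.d.d.d.X))\{a,b,d} has moves ∅
  m7 = (d.d.d.(rec X. a.X\{a,b,d} + c.(X + X) + c.a.c.X + c.d.d.d.X))\{a,b,d} has moves ∅
  m8 = c.(rec X. a.X\{a,b,d} + c.(X + X) + c.a.c.X + c.d.d.d.X) has moves =c=> m0
  m9 = d.d.(rec X. a.X\{a,b,d} + c.(X + X) + c.a.c.X + c.d.d.d.X) has moves =d=> m10
  m10 = d.(rec X. a.X\{a,b,d} + c.(X + X) + c.a.c.X + c.d.d.d.X) has moves =d=> m0
Reachable graph of Q (10 states):
  n0 = rec X. a.X\{a,b,d} + c.(X + X) + c.a.c.X + b.d.d.d.X has moves =a=> n1, =b=> n2, =c=> n3, =c=> n4
  n1 = (rec X. a.X\{a,b,d} + c.(X + X) + c.a.c.X + b.d.d.d.X)\{a,b,d} has moves =c=> n5, =c=> n6
  n2 = d.d.d.(rec X. a.X\{a,b,d} + c.(X + X) + c.a.c.X + b.d.d.d.X) has moves =d=> n7
  n3 = (rec X. a.X\{a,b,d} + c.(X + X) + c.a.c.X + b.d.d.d.X) + (rec X. a.X\{a,b,d} + c.(X + X) + c.a.c.X + b.d.d.d.X) has moves =a=> n1, =b=> n2, =c=> n3, =c=> n4
  n4 = a.c.(rec X. a.X\{a,b,d} + c.(X + X) + c.a.c.X + b.d.d.d.X) has moves =a=> n8
  n5 = ((rec X. a.X\{a,b,d} + c.(X + X) + c.a.c.X + b.d.d.d.X) + (rec X. a.X\{a,b,d} + c.(X + X) + c.a.c.X + b.d.d.d.X))\{a,b,d} has moves =c=> n5, =c=> n6
  n6 = (a.c.(rec X. a.X\{a,b,d} + c.(X + X) + c.a.c.X + b.d.d.d.X))\{a,b,d} has moves ∅
  n7 = d.d.(rec X. a.X\{a,b,d} + c.(X + X) + c.a.c.X + b.d.d.d.X) has moves =d=> n9
  n8 = c.(rec X. a.X\{a,b,d} + c.(X + X) + c.a.c.X + b.d.d.d.X) has moves =c=> n0
  n9 = d.(rec X. a.X\{a,b,d} + c.(X + X) + c.a.c.X + b.d.d.d.X) has moves =d=> n0
Trace ⟨cd⟩ through P, begin at {m0}:
  [1] c ⇒ {m2, m3, m4}
  [2] d ⇒ {m9}
  ✓ P
Trace ⟨cd⟩ through Q, begin at {n0}:
  [1] c ⇒ {n3, n4}
  [2] d ⇒ no successor for Q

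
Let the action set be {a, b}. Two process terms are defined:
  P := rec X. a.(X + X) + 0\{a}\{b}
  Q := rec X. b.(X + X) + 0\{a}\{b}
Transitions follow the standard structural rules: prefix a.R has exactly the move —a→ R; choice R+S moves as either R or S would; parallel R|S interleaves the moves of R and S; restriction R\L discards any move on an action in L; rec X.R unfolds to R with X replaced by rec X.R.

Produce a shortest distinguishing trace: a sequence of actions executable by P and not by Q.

LTS(P): 2 reachable states
  u0 = rec X. a.(X + X) + 0\{a}\{b} → -a-> u1
  u1 = (rec X. a.(X + X) + 0\{a}\{b}) + (rec X. a.(X + X) + 0\{a}\{b}) → -a-> u1
LTS(Q): 2 reachable states
  v0 = rec X. b.(X + X) + 0\{a}\{b} → -b-> v1
  v1 = (rec X. b.(X + X) + 0\{a}\{b}) + (rec X. b.(X + X) + 0\{a}\{b}) → -b-> v1
Executing a from P (initial set {u0}):
  after a @ step 1: {u1}
  — P admits the full trace.
Executing a from Q (initial set {v0}):
  after a @ step 1: ∅  — Q cannot continue

a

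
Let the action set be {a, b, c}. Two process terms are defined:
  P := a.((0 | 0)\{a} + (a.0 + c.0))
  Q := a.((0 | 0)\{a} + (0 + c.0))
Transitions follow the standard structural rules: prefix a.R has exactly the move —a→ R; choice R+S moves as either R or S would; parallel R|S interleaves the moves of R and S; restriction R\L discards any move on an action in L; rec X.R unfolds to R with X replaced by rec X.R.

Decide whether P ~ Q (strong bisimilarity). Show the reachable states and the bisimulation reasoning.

Reachable graph of P (3 states):
  s0 = a.((0 | 0)\{a} + (a.0 + c.0)) :: —a→ s1
  s1 = (0 | 0)\{a} + (a.0 + c.0) :: —a→ s2, —c→ s2
  s2 = 0 :: ·
Reachable graph of Q (3 states):
  t0 = a.((0 | 0)\{a} + (0 + c.0)) :: —a→ t1
  t1 = (0 | 0)\{a} + (0 + c.0) :: —c→ t2
  t2 = 0 :: ·
Bisimilarity quotient blocks:
  B0 = {s0}
  B1 = {s1}
  B2 = {s2, t2}
  B3 = {t0}
  B4 = {t1}
s0 ∈ B0, t0 ∈ B3 → different blocks

P ≁ Q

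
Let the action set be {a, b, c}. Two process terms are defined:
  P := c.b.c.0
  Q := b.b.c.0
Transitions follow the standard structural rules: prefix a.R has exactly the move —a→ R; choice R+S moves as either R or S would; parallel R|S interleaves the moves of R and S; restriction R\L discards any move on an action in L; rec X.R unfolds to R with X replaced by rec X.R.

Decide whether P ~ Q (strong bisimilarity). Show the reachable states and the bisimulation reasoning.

LTS(P): 4 reachable states
  s0 = c.b.c.0 ⊢ ··c··> s1
  s1 = b.c.0 ⊢ ··b··> s2
  s2 = c.0 ⊢ ··c··> s3
  s3 = 0 ⊢ ·
LTS(Q): 4 reachable states
  t0 = b.b.c.0 ⊢ ··b··> t1
  t1 = b.c.0 ⊢ ··b··> t2
  t2 = c.0 ⊢ ··c··> t3
  t3 = 0 ⊢ ·
Coarsest stable partition (strong bisimilarity classes):
  B0 = {s0}
  B1 = {s1, t1}
  B2 = {s2, t2}
  B3 = {s3, t3}
  B4 = {t0}
s0 ∈ B0, t0 ∈ B4 → different blocks

not bisimilar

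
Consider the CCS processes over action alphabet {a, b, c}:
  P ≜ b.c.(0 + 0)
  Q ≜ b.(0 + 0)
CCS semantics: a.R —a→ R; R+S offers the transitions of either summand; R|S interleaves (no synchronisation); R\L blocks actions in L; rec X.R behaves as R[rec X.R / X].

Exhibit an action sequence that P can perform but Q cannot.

bc

LTS(P): 3 reachable states
  m0 = b.c.(0 + 0) :: ··b··> m1
  m1 = c.(0 + 0) :: ··c··> m2
  m2 = 0 + 0 :: ∅
LTS(Q): 2 reachable states
  n0 = b.(0 + 0) :: ··b··> n1
  n1 = 0 + 0 :: ∅
Trace ⟨bc⟩ through P, begin at {m0}:
  after b @ step 1: {m1}
  after c @ step 2: {m2}
  P completes σ.
Trace ⟨bc⟩ through Q, begin at {n0}:
  after b @ step 1: {n1}
  after c @ step 2: no successor for Q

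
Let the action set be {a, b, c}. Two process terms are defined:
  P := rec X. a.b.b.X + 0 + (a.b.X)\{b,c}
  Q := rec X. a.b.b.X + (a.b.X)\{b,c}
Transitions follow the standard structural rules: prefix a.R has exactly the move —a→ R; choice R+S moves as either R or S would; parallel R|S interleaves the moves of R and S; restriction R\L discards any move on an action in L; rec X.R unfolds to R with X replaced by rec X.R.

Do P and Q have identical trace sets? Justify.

trace-equivalent

LTS(P): 4 reachable states
  p0 = rec X. a.b.b.X + 0 + (a.b.X)\{b,c} :: —a→ p1, —a→ p2
  p1 = (b.(rec X. a.b.b.X + 0 + (a.b.X)\{b,c}))\{b,c} :: stopped
  p2 = b.b.(rec X. a.b.b.X + 0 + (a.b.X)\{b,c}) :: —b→ p3
  p3 = b.(rec X. a.b.b.X + 0 + (a.b.X)\{b,c}) :: —b→ p0
LTS(Q): 4 reachable states
  q0 = rec X. a.b.b.X + (a.b.X)\{b,c} :: —a→ q1, —a→ q2
  q1 = (b.(rec X. a.b.b.X + (a.b.X)\{b,c}))\{b,c} :: stopped
  q2 = b.b.(rec X. a.b.b.X + (a.b.X)\{b,c}) :: —b→ q3
  q3 = b.(rec X. a.b.b.X + (a.b.X)\{b,c}) :: —b→ q0
Partition-refinement fixed point:
  B0 = {p0, q0}
  B1 = {p1, q1}
  B2 = {p2, q2}
  B3 = {p3, q3}
p0 ∈ B0, q0 ∈ B0 → same block
Bisimilar ⇒ trace-equivalent.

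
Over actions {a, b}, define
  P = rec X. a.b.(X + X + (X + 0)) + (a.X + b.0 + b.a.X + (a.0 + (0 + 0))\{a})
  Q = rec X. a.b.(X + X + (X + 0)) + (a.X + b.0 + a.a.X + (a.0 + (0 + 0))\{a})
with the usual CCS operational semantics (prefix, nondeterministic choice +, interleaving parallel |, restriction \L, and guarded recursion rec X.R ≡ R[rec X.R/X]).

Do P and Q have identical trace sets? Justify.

traces(P) ≠ traces(Q) — witness ⟨ba⟩

LTS(P): 5 reachable states
  u0 = rec X. a.b.(X + X + (X + 0)) + (a.X + b.0 + b.a.X + (a.0 + (0 + 0))\{a}) | -a-> u0, -a-> u1, -b-> u2, -b-> u3
  u1 = b.((rec X. a.b.(X + X + (X + 0)) + (a.X + b.0 + b.a.X + (a.0 + (0 + 0))\{a})) + (rec X. a.b.(X + X + (X + 0)) + (a.X + b.0 + b.a.X + (a.0 + (0 + 0))\{a})) + ((rec X. a.b.(X + X + (X + 0)) + (a.X + b.0 + b.a.X + (a.0 + (0 + 0))\{a})) + 0)) | -b-> u4
  u2 = 0 | ·
  u3 = a.(rec X. a.b.(X + X + (X + 0)) + (a.X + b.0 + b.a.X + (a.0 + (0 + 0))\{a})) | -a-> u0
  u4 = (rec X. a.b.(X + X + (X + 0)) + (a.X + b.0 + b.a.X + (a.0 + (0 + 0))\{a})) + (rec X. a.b.(X + X + (X + 0)) + (a.X + b.0 + b.a.X + (a.0 + (0 + 0))\{a})) + ((rec X. a.b.(X + X + (X + 0)) + (a.X + b.0 + b.a.X + (a.0 + (0 + 0))\{a})) + 0) | -a-> u0, -a-> u1, -b-> u2, -b-> u3
LTS(Q): 5 reachable states
  v0 = rec X. a.b.(X + X + (X + 0)) + (a.X + b.0 + a.a.X + (a.0 + (0 + 0))\{a}) | -a-> v0, -a-> v1, -a-> v2, -b-> v3
  v1 = a.(rec X. a.b.(X + X + (X + 0)) + (a.X + b.0 + a.a.X + (a.0 + (0 + 0))\{a})) | -a-> v0
  v2 = b.((rec X. a.b.(X + X + (X + 0)) + (a.X + b.0 + a.a.X + (a.0 + (0 + 0))\{a})) + (rec X. a.b.(X + X + (X + 0)) + (a.X + b.0 + a.a.X + (a.0 + (0 + 0))\{a})) + ((rec X. a.b.(X + X + (X + 0)) + (a.X + b.0 + a.a.X + (a.0 + (0 + 0))\{a})) + 0)) | -b-> v4
  v3 = 0 | ·
  v4 = (rec X. a.b.(X + X + (X + 0)) + (a.X + b.0 + a.a.X + (a.0 + (0 + 0))\{a})) + (rec X. a.b.(X + X + (X + 0)) + (a.X + b.0 + a.a.X + (a.0 + (0 + 0))\{a})) + ((rec X. a.b.(X + X + (X + 0)) + (a.X + b.0 + a.a.X + (a.0 + (0 + 0))\{a})) + 0) | -a-> v0, -a-> v1, -a-> v2, -b-> v3
Executing ba from P (initial set {u0}):
  after b @ step 1: {u2, u3}
  after a @ step 2: {u0}
  ✓ P
Executing ba from Q (initial set {v0}):
  after b @ step 1: {v3}
  after a @ step 2: ∅ (Q stuck)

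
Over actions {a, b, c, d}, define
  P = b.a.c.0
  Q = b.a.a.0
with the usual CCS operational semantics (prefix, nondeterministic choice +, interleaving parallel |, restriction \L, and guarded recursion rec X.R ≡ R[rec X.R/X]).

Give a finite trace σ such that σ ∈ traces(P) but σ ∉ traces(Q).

Reachable graph of P (4 states):
  p0 = b.a.c.0 → =b=> p1
  p1 = a.c.0 → =a=> p2
  p2 = c.0 → =c=> p3
  p3 = 0 → (no moves)
Reachable graph of Q (4 states):
  q0 = b.a.a.0 → =b=> q1
  q1 = a.a.0 → =a=> q2
  q2 = a.0 → =a=> q3
  q3 = 0 → (no moves)
Executing bac from P (initial set {p0}):
  after b @ step 1: {p1}
  after a @ step 2: {p2}
  after c @ step 3: {p3}
  — P admits the full trace.
Executing bac from Q (initial set {q0}):
  after b @ step 1: {q1}
  after a @ step 2: {q2}
  after c @ step 3: no successor for Q

bac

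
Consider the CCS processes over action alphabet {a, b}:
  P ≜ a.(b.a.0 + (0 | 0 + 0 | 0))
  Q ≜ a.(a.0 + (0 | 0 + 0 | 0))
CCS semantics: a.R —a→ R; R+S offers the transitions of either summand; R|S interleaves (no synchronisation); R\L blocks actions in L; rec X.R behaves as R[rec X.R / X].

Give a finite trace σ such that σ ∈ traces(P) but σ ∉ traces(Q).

ab

LTS(P): 4 reachable states
  m0 = a.(b.a.0 + (0 | 0 + 0 | 0)) | —a→ m1
  m1 = b.a.0 + (0 | 0 + 0 | 0) | —b→ m2
  m2 = a.0 | —a→ m3
  m3 = 0 | stopped
LTS(Q): 3 reachable states
  n0 = a.(a.0 + (0 | 0 + 0 | 0)) | —a→ n1
  n1 = a.0 + (0 | 0 + 0 | 0) | —a→ n2
  n2 = 0 | stopped
Executing ab from P (initial set {m0}):
  step 1 (a): {m1}
  step 2 (b): {m2}
  P completes σ.
Executing ab from Q (initial set {n0}):
  step 1 (a): {n1}
  step 2 (b): no successor for Q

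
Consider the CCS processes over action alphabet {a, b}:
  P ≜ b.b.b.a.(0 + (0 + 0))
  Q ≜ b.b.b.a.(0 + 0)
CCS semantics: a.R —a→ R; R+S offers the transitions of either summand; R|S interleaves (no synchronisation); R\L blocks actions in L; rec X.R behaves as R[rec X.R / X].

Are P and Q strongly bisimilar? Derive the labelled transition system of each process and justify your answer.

Reachable graph of P (5 states):
  m0 = b.b.b.a.(0 + (0 + 0)) ⊢ —b→ m1
  m1 = b.b.a.(0 + (0 + 0)) ⊢ —b→ m2
  m2 = b.a.(0 + (0 + 0)) ⊢ —b→ m3
  m3 = a.(0 + (0 + 0)) ⊢ —a→ m4
  m4 = 0 + (0 + 0) ⊢ ·
Reachable graph of Q (5 states):
  n0 = b.b.b.a.(0 + 0) ⊢ —b→ n1
  n1 = b.b.a.(0 + 0) ⊢ —b→ n2
  n2 = b.a.(0 + 0) ⊢ —b→ n3
  n3 = a.(0 + 0) ⊢ —a→ n4
  n4 = 0 + 0 ⊢ ·
Bisimilarity quotient blocks:
  B0 = {m0, n0}
  B1 = {m1, n1}
  B2 = {m2, n2}
  B3 = {m3, n3}
  B4 = {m4, n4}
m0 ∈ B0, n0 ∈ B0 → same block

bisimilar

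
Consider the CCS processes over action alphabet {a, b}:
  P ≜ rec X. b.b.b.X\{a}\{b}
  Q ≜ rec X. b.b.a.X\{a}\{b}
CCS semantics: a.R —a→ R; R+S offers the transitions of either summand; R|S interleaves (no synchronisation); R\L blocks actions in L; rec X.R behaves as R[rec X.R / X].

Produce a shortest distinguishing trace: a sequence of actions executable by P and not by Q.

bbb

LTS(P): 4 reachable states
  p0 = rec X. b.b.b.X\{a}\{b} | ··b··> p1
  p1 = b.b.(rec X. b.b.b.X\{a}\{b})\{a}\{b} | ··b··> p2
  p2 = b.(rec X. b.b.b.X\{a}\{b})\{a}\{b} | ··b··> p3
  p3 = (rec X. b.b.b.X\{a}\{b})\{a}\{b} | (no moves)
LTS(Q): 4 reachable states
  q0 = rec X. b.b.a.X\{a}\{b} | ··b··> q1
  q1 = b.a.(rec X. b.b.a.X\{a}\{b})\{a}\{b} | ··b··> q2
  q2 = a.(rec X. b.b.a.X\{a}\{b})\{a}\{b} | ··a··> q3
  q3 = (rec X. b.b.a.X\{a}\{b})\{a}\{b} | (no moves)
Run σ = ⟨bbb⟩ on P: start {p0}
  step 1 (b): {p1}
  step 2 (b): {p2}
  step 3 (b): {p3}
  ✓ P
Run σ = ⟨bbb⟩ on Q: start {q0}
  step 1 (b): {q1}
  step 2 (b): {q2}
  step 3 (b): ∅ (Q stuck)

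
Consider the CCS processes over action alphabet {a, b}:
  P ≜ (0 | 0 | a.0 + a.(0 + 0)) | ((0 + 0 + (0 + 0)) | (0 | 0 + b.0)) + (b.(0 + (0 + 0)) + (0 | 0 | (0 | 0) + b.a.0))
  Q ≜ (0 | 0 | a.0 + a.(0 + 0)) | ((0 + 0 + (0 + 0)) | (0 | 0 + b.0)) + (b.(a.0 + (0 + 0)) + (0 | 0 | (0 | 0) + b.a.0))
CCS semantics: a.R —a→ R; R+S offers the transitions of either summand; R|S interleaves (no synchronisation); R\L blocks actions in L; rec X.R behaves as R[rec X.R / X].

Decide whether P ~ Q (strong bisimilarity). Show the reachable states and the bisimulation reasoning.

NO

P's transition system — 9 states:
  p0 = (0 | 0 | a.0 + a.(0 + 0)) | ((0 + 0 + (0 + 0)) | (0 | 0 + b.0)) + (b.(0 + (0 + 0)) + (0 | 0 | (0 | 0) + b.a.0)) ⊢ -a-> p1, -a-> p2, -b-> p3, -b-> p4, -b-> p5
  p1 = (0 + 0) | ((0 + 0 + (0 + 0)) | (0 | 0 + b.0)) ⊢ -b-> p6
  p2 = 0 | 0 | 0 | ((0 + 0 + (0 + 0)) | (0 | 0 + b.0)) ⊢ -b-> p7
  p3 = (0 | 0 | a.0 + a.(0 + 0)) | ((0 + 0 + (0 + 0)) | 0) ⊢ -a-> p6, -a-> p7
  p4 = 0 + (0 + 0) ⊢ ·
  p5 = a.0 ⊢ -a-> p8
  p6 = (0 + 0) | ((0 + 0 + (0 + 0)) | 0) ⊢ ·
  p7 = 0 | 0 | 0 | ((0 + 0 + (0 + 0)) | 0) ⊢ ·
  p8 = 0 ⊢ ·
Q's transition system — 9 states:
  q0 = (0 | 0 | a.0 + a.(0 + 0)) | ((0 + 0 + (0 + 0)) | (0 | 0 + b.0)) + (b.(a.0 + (0 + 0)) + (0 | 0 | (0 | 0) + b.a.0)) ⊢ -a-> q1, -a-> q2, -b-> q3, -b-> q4, -b-> q5
  q1 = (0 + 0) | ((0 + 0 + (0 + 0)) | (0 | 0 + b.0)) ⊢ -b-> q6
  q2 = 0 | 0 | 0 | ((0 + 0 + (0 + 0)) | (0 | 0 + b.0)) ⊢ -b-> q7
  q3 = (0 | 0 | a.0 + a.(0 + 0)) | ((0 + 0 + (0 + 0)) | 0) ⊢ -a-> q6, -a-> q7
  q4 = a.0 ⊢ -a-> q8
  q5 = a.0 + (0 + 0) ⊢ -a-> q8
  q6 = (0 + 0) | ((0 + 0 + (0 + 0)) | 0) ⊢ ·
  q7 = 0 | 0 | 0 | ((0 + 0 + (0 + 0)) | 0) ⊢ ·
  q8 = 0 ⊢ ·
Partition-refinement fixed point:
  B0 = {p0}
  B1 = {p1, p2, q1, q2}
  B2 = {p4, p6, p7, p8, q6, q7, q8}
  B3 = {p3, p5, q3, q4, q5}
  B4 = {q0}
p0 ∈ B0, q0 ∈ B4 → different blocks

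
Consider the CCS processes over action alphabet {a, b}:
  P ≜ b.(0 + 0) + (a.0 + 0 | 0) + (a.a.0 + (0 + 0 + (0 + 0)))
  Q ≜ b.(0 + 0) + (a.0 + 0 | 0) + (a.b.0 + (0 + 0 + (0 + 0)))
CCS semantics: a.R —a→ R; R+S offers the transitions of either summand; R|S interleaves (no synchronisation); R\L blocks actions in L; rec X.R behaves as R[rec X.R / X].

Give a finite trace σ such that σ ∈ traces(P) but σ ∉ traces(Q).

LTS(P): 4 reachable states
  u0 = b.(0 + 0) + (a.0 + 0 | 0) + (a.a.0 + (0 + 0 + (0 + 0))) has moves =a=> u1, =a=> u2, =b=> u3
  u1 = 0 has moves (no moves)
  u2 = a.0 has moves =a=> u1
  u3 = 0 + 0 has moves (no moves)
LTS(Q): 4 reachable states
  v0 = b.(0 + 0) + (a.0 + 0 | 0) + (a.b.0 + (0 + 0 + (0 + 0))) has moves =a=> v1, =a=> v2, =b=> v3
  v1 = 0 has moves (no moves)
  v2 = b.0 has moves =b=> v1
  v3 = 0 + 0 has moves (no moves)
Run σ = ⟨aa⟩ on P: start {u0}
  step 1 (a): {u1, u2}
  step 2 (a): {u1}
  ✓ P
Run σ = ⟨aa⟩ on Q: start {v0}
  step 1 (a): {v1, v2}
  step 2 (a): no successor for Q

aa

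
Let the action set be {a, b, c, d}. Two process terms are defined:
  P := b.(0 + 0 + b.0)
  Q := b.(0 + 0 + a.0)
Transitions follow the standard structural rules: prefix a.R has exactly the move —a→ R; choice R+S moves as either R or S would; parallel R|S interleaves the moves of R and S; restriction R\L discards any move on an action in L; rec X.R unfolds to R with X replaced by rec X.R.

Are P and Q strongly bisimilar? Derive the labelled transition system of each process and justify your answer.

P ≁ Q

LTS(P): 3 reachable states
  s0 = b.(0 + 0 + b.0) | --b--▸ s1
  s1 = 0 + 0 + b.0 | --b--▸ s2
  s2 = 0 | (no moves)
LTS(Q): 3 reachable states
  t0 = b.(0 + 0 + a.0) | --b--▸ t1
  t1 = 0 + 0 + a.0 | --a--▸ t2
  t2 = 0 | (no moves)
Bisimilarity quotient blocks:
  B0 = {s0}
  B1 = {s1}
  B2 = {s2, t2}
  B3 = {t0}
  B4 = {t1}
s0 ∈ B0, t0 ∈ B3 → different blocks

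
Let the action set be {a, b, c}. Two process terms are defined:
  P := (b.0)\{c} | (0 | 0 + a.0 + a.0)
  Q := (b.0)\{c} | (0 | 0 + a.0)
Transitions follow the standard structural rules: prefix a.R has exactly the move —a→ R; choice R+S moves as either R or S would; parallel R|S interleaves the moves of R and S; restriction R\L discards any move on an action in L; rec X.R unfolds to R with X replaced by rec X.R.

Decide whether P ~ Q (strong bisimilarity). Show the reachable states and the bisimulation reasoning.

bisimilar

LTS(P): 4 reachable states
  u0 = (b.0)\{c} | (0 | 0 + a.0 + a.0) has moves —a→ u1, —b→ u2
  u1 = (b.0)\{c} | 0 has moves —b→ u3
  u2 = 0\{c} | (0 | 0 + a.0 + a.0) has moves —a→ u3
  u3 = 0\{c} | 0 has moves stopped
LTS(Q): 4 reachable states
  v0 = (b.0)\{c} | (0 | 0 + a.0) has moves —a→ v1, —b→ v2
  v1 = (b.0)\{c} | 0 has moves —b→ v3
  v2 = 0\{c} | (0 | 0 + a.0) has moves —a→ v3
  v3 = 0\{c} | 0 has moves stopped
Bisimilarity quotient blocks:
  B0 = {u0, v0}
  B1 = {u1, v1}
  B2 = {u3, v3}
  B3 = {u2, v2}
u0 ∈ B0, v0 ∈ B0 → same block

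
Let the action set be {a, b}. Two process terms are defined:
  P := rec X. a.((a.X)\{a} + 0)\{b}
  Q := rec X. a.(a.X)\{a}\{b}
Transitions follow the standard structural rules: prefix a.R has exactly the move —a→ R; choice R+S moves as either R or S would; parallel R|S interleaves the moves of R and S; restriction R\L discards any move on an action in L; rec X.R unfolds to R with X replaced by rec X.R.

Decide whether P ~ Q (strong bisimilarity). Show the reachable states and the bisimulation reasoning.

P ~ Q

Reachable graph of P (2 states):
  m0 = rec X. a.((a.X)\{a} + 0)\{b} has moves =a=> m1
  m1 = ((a.(rec X. a.((a.X)\{a} + 0)\{b}))\{a} + 0)\{b} has moves stopped
Reachable graph of Q (2 states):
  n0 = rec X. a.(a.X)\{a}\{b} has moves =a=> n1
  n1 = (a.(rec X. a.(a.X)\{a}\{b}))\{a}\{b} has moves stopped
Partition-refinement fixed point:
  B0 = {m0, n0}
  B1 = {m1, n1}
m0 ∈ B0, n0 ∈ B0 → same block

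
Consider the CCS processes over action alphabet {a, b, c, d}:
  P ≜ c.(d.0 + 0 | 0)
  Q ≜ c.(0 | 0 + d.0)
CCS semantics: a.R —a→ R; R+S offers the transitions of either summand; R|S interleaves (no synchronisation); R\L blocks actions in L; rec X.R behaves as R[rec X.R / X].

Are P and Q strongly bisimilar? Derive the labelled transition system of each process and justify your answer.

P's transition system — 3 states:
  s0 = c.(d.0 + 0 | 0) :: -c-> s1
  s1 = d.0 + 0 | 0 :: -d-> s2
  s2 = 0 :: (no moves)
Q's transition system — 3 states:
  t0 = c.(0 | 0 + d.0) :: -c-> t1
  t1 = 0 | 0 + d.0 :: -d-> t2
  t2 = 0 :: (no moves)
Coarsest stable partition (strong bisimilarity classes):
  B0 = {s0, t0}
  B1 = {s1, t1}
  B2 = {s2, t2}
s0 ∈ B0, t0 ∈ B0 → same block

P ~ Q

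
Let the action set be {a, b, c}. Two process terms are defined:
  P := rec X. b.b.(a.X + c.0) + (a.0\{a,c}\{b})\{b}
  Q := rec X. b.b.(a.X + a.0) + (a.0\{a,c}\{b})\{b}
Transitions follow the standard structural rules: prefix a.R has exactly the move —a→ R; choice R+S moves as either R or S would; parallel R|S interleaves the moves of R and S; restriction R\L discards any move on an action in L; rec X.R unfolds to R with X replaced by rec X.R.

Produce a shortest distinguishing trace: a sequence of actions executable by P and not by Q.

LTS(P): 5 reachable states
  p0 = rec X. b.b.(a.X + c.0) + (a.0\{a,c}\{b})\{b} :: --a--▸ p1, --b--▸ p2
  p1 = 0\{a,c}\{b}\{b} :: ·
  p2 = b.(a.(rec X. b.b.(a.X + c.0) + (a.0\{a,c}\{b})\{b}) + c.0) :: --b--▸ p3
  p3 = a.(rec X. b.b.(a.X + c.0) + (a.0\{a,c}\{b})\{b}) + c.0 :: --a--▸ p0, --c--▸ p4
  p4 = 0 :: ·
LTS(Q): 5 reachable states
  q0 = rec X. b.b.(a.X + a.0) + (a.0\{a,c}\{b})\{b} :: --a--▸ q1, --b--▸ q2
  q1 = 0\{a,c}\{b}\{b} :: ·
  q2 = b.(a.(rec X. b.b.(a.X + a.0) + (a.0\{a,c}\{b})\{b}) + a.0) :: --b--▸ q3
  q3 = a.(rec X. b.b.(a.X + a.0) + (a.0\{a,c}\{b})\{b}) + a.0 :: --a--▸ q0, --a--▸ q4
  q4 = 0 :: ·
Run σ = ⟨bbc⟩ on P: start {p0}
  after b @ step 1: {p2}
  after b @ step 2: {p3}
  after c @ step 3: {p4}
  — P admits the full trace.
Run σ = ⟨bbc⟩ on Q: start {q0}
  after b @ step 1: {q2}
  after b @ step 2: {q3}
  after c @ step 3: ∅  — Q cannot continue

bbc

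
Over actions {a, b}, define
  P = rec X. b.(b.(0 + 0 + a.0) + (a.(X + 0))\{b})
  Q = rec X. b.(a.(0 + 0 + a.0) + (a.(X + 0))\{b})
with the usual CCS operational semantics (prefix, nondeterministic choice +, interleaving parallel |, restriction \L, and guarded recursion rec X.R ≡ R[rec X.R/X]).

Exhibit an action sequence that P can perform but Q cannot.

bb

LTS(P): 5 reachable states
  s0 = rec X. b.(b.(0 + 0 + a.0) + (a.(X + 0))\{b}) → -b-> s1
  s1 = b.(0 + 0 + a.0) + (a.((rec X. b.(b.(0 + 0 + a.0) + (a.(X + 0))\{b})) + 0))\{b} → -a-> s2, -b-> s3
  s2 = ((rec X. b.(b.(0 + 0 + a.0) + (a.(X + 0))\{b})) + 0)\{b} → stopped
  s3 = 0 + 0 + a.0 → -a-> s4
  s4 = 0 → stopped
LTS(Q): 5 reachable states
  t0 = rec X. b.(a.(0 + 0 + a.0) + (a.(X + 0))\{b}) → -b-> t1
  t1 = a.(0 + 0 + a.0) + (a.((rec X. b.(a.(0 + 0 + a.0) + (a.(X + 0))\{b})) + 0))\{b} → -a-> t2, -a-> t3
  t2 = ((rec X. b.(a.(0 + 0 + a.0) + (a.(X + 0))\{b})) + 0)\{b} → stopped
  t3 = 0 + 0 + a.0 → -a-> t4
  t4 = 0 → stopped
Trace ⟨bb⟩ through P, begin at {s0}:
  step 1 (b): {s1}
  step 2 (b): {s3}
  — P admits the full trace.
Trace ⟨bb⟩ through Q, begin at {t0}:
  step 1 (b): {t1}
  step 2 (b): ∅ (Q stuck)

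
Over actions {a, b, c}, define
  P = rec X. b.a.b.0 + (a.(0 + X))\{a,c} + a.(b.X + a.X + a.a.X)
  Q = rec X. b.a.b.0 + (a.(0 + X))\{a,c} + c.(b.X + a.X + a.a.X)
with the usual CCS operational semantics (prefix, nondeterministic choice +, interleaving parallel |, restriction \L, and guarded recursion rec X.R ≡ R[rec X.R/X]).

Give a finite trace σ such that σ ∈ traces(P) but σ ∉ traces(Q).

a

P's transition system — 6 states:
  m0 = rec X. b.a.b.0 + (a.(0 + X))\{a,c} + a.(b.X + a.X + a.a.X) ⊢ ··a··> m1, ··b··> m2
  m1 = b.(rec X. b.a.b.0 + (a.(0 + X))\{a,c} + a.(b.X + a.X + a.a.X)) + a.(rec X. b.a.b.0 + (a.(0 + X))\{a,c} + a.(b.X + a.X + a.a.X)) + a.a.(rec X. b.a.b.0 + (a.(0 + X))\{a,c} + a.(b.X + a.X + a.a.X)) ⊢ ··a··> m0, ··a··> m3, ··b··> m0
  m2 = a.b.0 ⊢ ··a··> m4
  m3 = a.(rec X. b.a.b.0 + (a.(0 + X))\{a,c} + a.(b.X + a.X + a.a.X)) ⊢ ··a··> m0
  m4 = b.0 ⊢ ··b··> m5
  m5 = 0 ⊢ deadlocked
Q's transition system — 6 states:
  n0 = rec X. b.a.b.0 + (a.(0 + X))\{a,c} + c.(b.X + a.X + a.a.X) ⊢ ··b··> n1, ··c··> n2
  n1 = a.b.0 ⊢ ··a··> n3
  n2 = b.(rec X. b.a.b.0 + (a.(0 + X))\{a,c} + c.(b.X + a.X + a.a.X)) + a.(rec X. b.a.b.0 + (a.(0 + X))\{a,c} + c.(b.X + a.X + a.a.X)) + a.a.(rec X. b.a.b.0 + (a.(0 + X))\{a,c} + c.(b.X + a.X + a.a.X)) ⊢ ··a··> n0, ··a··> n4, ··b··> n0
  n3 = b.0 ⊢ ··b··> n5
  n4 = a.(rec X. b.a.b.0 + (a.(0 + X))\{a,c} + c.(b.X + a.X + a.a.X)) ⊢ ··a··> n0
  n5 = 0 ⊢ deadlocked
Executing a from P (initial set {m0}):
  after a @ step 1: {m1}
  ✓ P
Executing a from Q (initial set {n0}):
  after a @ step 1: ∅  — Q cannot continue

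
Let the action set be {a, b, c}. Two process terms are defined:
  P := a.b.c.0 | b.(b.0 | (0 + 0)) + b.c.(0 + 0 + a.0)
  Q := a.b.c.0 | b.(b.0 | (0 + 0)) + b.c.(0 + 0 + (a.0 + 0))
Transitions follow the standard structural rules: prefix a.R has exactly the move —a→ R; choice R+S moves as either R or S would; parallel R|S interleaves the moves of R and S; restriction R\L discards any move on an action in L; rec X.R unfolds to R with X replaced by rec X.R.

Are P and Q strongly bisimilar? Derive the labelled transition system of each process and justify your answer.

P's transition system — 15 states:
  u0 = a.b.c.0 | b.(b.0 | (0 + 0)) + b.c.(0 + 0 + a.0) | =a=> u1, =b=> u2, =b=> u3
  u1 = b.c.0 | b.(b.0 | (0 + 0)) | =b=> u4, =b=> u5
  u2 = a.b.c.0 | (b.0 | (0 + 0)) | =a=> u4, =b=> u6
  u3 = c.(0 + 0 + a.0) | =c=> u7
  u4 = b.c.0 | (b.0 | (0 + 0)) | =b=> u8, =b=> u9
  u5 = c.0 | b.(b.0 | (0 + 0)) | =b=> u9, =c=> u10
  u6 = a.b.c.0 | (0 | (0 + 0)) | =a=> u8
  u7 = 0 + 0 + a.0 | =a=> u11
  u8 = b.c.0 | (0 | (0 + 0)) | =b=> u12
  u9 = c.0 | (b.0 | (0 + 0)) | =b=> u12, =c=> u13
  u10 = 0 | b.(b.0 | (0 + 0)) | =b=> u13
  u11 = 0 | (no moves)
  u12 = c.0 | (0 | (0 + 0)) | =c=> u14
  u13 = 0 | (b.0 | (0 + 0)) | =b=> u14
  u14 = 0 | (0 | (0 + 0)) | (no moves)
Q's transition system — 15 states:
  v0 = a.b.c.0 | b.(b.0 | (0 + 0)) + b.c.(0 + 0 + (a.0 + 0)) | =a=> v1, =b=> v2, =b=> v3
  v1 = b.c.0 | b.(b.0 | (0 + 0)) | =b=> v4, =b=> v5
  v2 = a.b.c.0 | (b.0 | (0 + 0)) | =a=> v4, =b=> v6
  v3 = c.(0 + 0 + (a.0 + 0)) | =c=> v7
  v4 = b.c.0 | (b.0 | (0 + 0)) | =b=> v8, =b=> v9
  v5 = c.0 | b.(b.0 | (0 + 0)) | =b=> v9, =c=> v10
  v6 = a.b.c.0 | (0 | (0 + 0)) | =a=> v8
  v7 = 0 + 0 + (a.0 + 0) | =a=> v11
  v8 = b.c.0 | (0 | (0 + 0)) | =b=> v12
  v9 = c.0 | (b.0 | (0 + 0)) | =b=> v12, =c=> v13
  v10 = 0 | b.(b.0 | (0 + 0)) | =b=> v13
  v11 = 0 | (no moves)
  v12 = c.0 | (0 | (0 + 0)) | =c=> v14
  v13 = 0 | (b.0 | (0 + 0)) | =b=> v14
  v14 = 0 | (0 | (0 + 0)) | (no moves)
Partition-refinement fixed point:
  B0 = {u0, v0}
  B1 = {u1, v1}
  B2 = {u5, v5}
  B3 = {u10, v10}
  B4 = {u13, v13}
  B5 = {u11, u14, v11, v14}
  B6 = {u9, v9}
  B7 = {u12, v12}
  B8 = {u4, v4}
  B9 = {u8, v8}
  B10 = {u3, v3}
  B11 = {u7, v7}
  B12 = {u2, v2}
  B13 = {u6, v6}
u0 ∈ B0, v0 ∈ B0 → same block

YES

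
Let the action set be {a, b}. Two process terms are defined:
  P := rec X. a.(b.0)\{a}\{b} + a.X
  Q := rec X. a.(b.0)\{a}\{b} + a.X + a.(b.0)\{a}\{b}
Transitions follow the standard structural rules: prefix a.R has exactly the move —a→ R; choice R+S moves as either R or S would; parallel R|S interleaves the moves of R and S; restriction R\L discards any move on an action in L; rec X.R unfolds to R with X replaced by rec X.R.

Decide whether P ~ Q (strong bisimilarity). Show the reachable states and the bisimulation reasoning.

P ~ Q

P's transition system — 2 states:
  p0 = rec X. a.(b.0)\{a}\{b} + a.X ⊢ ··a··> p0, ··a··> p1
  p1 = (b.0)\{a}\{b} ⊢ stopped
Q's transition system — 2 states:
  q0 = rec X. a.(b.0)\{a}\{b} + a.X + a.(b.0)\{a}\{b} ⊢ ··a··> q0, ··a··> q1
  q1 = (b.0)\{a}\{b} ⊢ stopped
Bisimilarity quotient blocks:
  B0 = {p0, q0}
  B1 = {p1, q1}
p0 ∈ B0, q0 ∈ B0 → same block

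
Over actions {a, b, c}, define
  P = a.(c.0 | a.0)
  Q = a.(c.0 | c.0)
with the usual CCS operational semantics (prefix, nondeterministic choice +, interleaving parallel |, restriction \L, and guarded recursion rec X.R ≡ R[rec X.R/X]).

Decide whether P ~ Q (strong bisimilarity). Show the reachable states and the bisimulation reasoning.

P ≁ Q

P's transition system — 5 states:
  s0 = a.(c.0 | a.0) → —a→ s1
  s1 = c.0 | a.0 → —a→ s2, —c→ s3
  s2 = c.0 | 0 → —c→ s4
  s3 = 0 | a.0 → —a→ s4
  s4 = 0 | 0 → ∅
Q's transition system — 5 states:
  t0 = a.(c.0 | c.0) → —a→ t1
  t1 = c.0 | c.0 → —c→ t2, —c→ t3
  t2 = 0 | c.0 → —c→ t4
  t3 = c.0 | 0 → —c→ t4
  t4 = 0 | 0 → ∅
Bisimilarity quotient blocks:
  B0 = {s0}
  B1 = {s1}
  B2 = {s2, t2, t3}
  B3 = {s4, t4}
  B4 = {s3}
  B5 = {t0}
  B6 = {t1}
s0 ∈ B0, t0 ∈ B5 → different blocks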